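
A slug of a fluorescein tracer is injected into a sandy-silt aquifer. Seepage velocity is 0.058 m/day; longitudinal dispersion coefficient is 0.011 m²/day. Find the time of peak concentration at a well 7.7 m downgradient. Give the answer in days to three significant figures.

130 days

For the 1D instantaneous-source solution, setting ∂C/∂t = 0 at fixed x gives v²t² + 2Dt − x² = 0, so t = (√(D² + v²x²) − D)/v².
√(D² + v²x²) = √(0.011² + 0.058² × 7.7²) = 0.4467; v² = 0.003364.
t = (0.4467 − 0.011)/0.003364 = 130 days (vs. the pure-advection estimate x/v = 133 d).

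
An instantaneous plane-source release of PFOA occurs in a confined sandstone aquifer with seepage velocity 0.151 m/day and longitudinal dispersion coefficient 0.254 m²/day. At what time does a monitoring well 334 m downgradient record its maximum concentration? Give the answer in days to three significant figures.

For the 1D instantaneous-source solution, setting ∂C/∂t = 0 at fixed x gives v²t² + 2Dt − x² = 0, so t = (√(D² + v²x²) − D)/v².
√(D² + v²x²) = √(0.254² + 0.151² × 334²) = 50.43; v² = 0.022801.
t = (50.43 − 0.254)/0.022801 = 2200 days (vs. the pure-advection estimate x/v = 2210 d).

2200 days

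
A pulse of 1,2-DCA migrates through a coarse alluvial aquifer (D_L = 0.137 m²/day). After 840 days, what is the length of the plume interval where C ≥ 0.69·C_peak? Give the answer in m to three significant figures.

The plume is Gaussian with σ = √(2Dt) = √(2 × 0.137 × 840) = 15.17 m.
C/C_peak = exp(−Δx²/(2σ²)) = 0.69 ⇒ Δx = σ·√(−2 ln 0.69) = 15.17 × 0.8615 = 13.07 m.
Width = 2Δx = 26.1 m.

26.1 m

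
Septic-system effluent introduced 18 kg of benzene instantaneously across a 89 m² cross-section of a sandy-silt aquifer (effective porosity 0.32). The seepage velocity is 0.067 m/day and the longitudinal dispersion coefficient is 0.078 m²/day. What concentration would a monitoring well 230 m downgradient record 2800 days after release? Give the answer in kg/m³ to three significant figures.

0.00154 kg/m³

For an instantaneous plane source, C(x,t) = M/(n_e·A·√(4πDt)) · exp(−(x−vt)²/(4Dt)), with n_e·A the pore (flow) area.
Plume center vt = 0.067 × 2800 = 187.6 m, so the well at 230 m is 42.4 m downgradient of the peak.
√(4πDt) = 52.39 m, giving peak height M/(n_e·A·√(4πDt)) = 18/(0.32 × 89 × 52.39) = 0.01206 kg/m³.
(x−vt)²/(4Dt) = (42.4)²/(4 × 0.078 × 2800) = 2.058; exp(−2.058) = 0.1277.
C = 0.01206 × 0.1277 = 0.00154 kg/m³.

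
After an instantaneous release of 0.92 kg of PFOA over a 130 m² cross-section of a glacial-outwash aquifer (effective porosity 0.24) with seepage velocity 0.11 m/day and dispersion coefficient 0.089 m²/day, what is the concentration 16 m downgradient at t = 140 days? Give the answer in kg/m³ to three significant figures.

For an instantaneous plane source, C(x,t) = M/(n_e·A·√(4πDt)) · exp(−(x−vt)²/(4Dt)), with n_e·A the pore (flow) area.
Plume center vt = 0.11 × 140 = 15.4 m, so the well at 16 m is 0.6 m downgradient of the peak.
√(4πDt) = 12.51 m, giving peak height M/(n_e·A·√(4πDt)) = 0.92/(0.24 × 130 × 12.51) = 0.002357 kg/m³.
(x−vt)²/(4Dt) = (0.6)²/(4 × 0.089 × 140) = 0.007223; exp(−0.007223) = 0.9928.
C = 0.002357 × 0.9928 = 0.00234 kg/m³.

0.00234 kg/m³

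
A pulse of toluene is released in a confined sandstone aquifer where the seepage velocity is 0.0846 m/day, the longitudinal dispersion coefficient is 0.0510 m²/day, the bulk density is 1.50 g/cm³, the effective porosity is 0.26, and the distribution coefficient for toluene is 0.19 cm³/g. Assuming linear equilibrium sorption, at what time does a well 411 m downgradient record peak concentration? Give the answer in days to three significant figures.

10200 days

Retardation factor R = 1 + ρ_b·K_d/n = 1 + 1.50 × 0.19/0.26 = 2.096.
Sorption retards both mechanisms: v_R = v/R = 0.04036 m/day, D_R = D/R = 0.02433 m²/day.
Peak time from v_R²t² + 2D_R t − x² = 0: t = (√(D_R² + v_R²x²) − D_R)/v_R².
√(D_R² + v_R²x²) = √(0.02433² + 0.04036² × 411²) = 16.59; v_R² = 0.001629.
t = (16.59 − 0.02433)/0.001629 = 10200 days.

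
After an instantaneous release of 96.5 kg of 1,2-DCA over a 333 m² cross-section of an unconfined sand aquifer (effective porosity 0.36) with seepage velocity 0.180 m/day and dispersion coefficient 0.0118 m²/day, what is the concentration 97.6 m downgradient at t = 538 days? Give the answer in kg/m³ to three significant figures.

0.0881 kg/m³

For an instantaneous plane source, C(x,t) = M/(n_e·A·√(4πDt)) · exp(−(x−vt)²/(4Dt)), with n_e·A the pore (flow) area.
Plume center vt = 0.180 × 538 = 96.84 m, so the well at 97.6 m is 0.76 m downgradient of the peak.
√(4πDt) = 8.932 m, giving peak height M/(n_e·A·√(4πDt)) = 96.5/(0.36 × 333 × 8.932) = 0.09012 kg/m³.
(x−vt)²/(4Dt) = (0.76)²/(4 × 0.0118 × 538) = 0.02275; exp(−0.02275) = 0.9775.
C = 0.09012 × 0.9775 = 0.0881 kg/m³.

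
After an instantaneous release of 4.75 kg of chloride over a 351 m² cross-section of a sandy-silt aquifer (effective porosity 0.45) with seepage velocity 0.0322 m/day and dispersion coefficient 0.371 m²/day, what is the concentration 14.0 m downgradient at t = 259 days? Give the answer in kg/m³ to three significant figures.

0.000796 kg/m³

For an instantaneous plane source, C(x,t) = M/(n_e·A·√(4πDt)) · exp(−(x−vt)²/(4Dt)), with n_e·A the pore (flow) area.
Plume center vt = 0.0322 × 259 = 8.3398 m, so the well at 14.0 m is 5.6602 m downgradient of the peak.
√(4πDt) = 34.75 m, giving peak height M/(n_e·A·√(4πDt)) = 4.75/(0.45 × 351 × 34.75) = 0.0008654 kg/m³.
(x−vt)²/(4Dt) = (5.6602)²/(4 × 0.371 × 259) = 0.08335; exp(−0.08335) = 0.9200.
C = 0.0008654 × 0.9200 = 0.000796 kg/m³.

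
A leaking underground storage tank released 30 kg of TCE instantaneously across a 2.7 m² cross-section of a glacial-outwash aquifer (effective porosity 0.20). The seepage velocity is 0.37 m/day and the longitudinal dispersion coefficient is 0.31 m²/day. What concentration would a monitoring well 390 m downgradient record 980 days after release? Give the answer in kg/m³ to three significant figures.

For an instantaneous plane source, C(x,t) = M/(n_e·A·√(4πDt)) · exp(−(x−vt)²/(4Dt)), with n_e·A the pore (flow) area.
Plume center vt = 0.37 × 980 = 362.6 m, so the well at 390 m is 27.4 m downgradient of the peak.
√(4πDt) = 61.79 m, giving peak height M/(n_e·A·√(4πDt)) = 30/(0.20 × 2.7 × 61.79) = 0.8991 kg/m³.
(x−vt)²/(4Dt) = (27.4)²/(4 × 0.31 × 980) = 0.6178; exp(−0.6178) = 0.5391.
C = 0.8991 × 0.5391 = 0.485 kg/m³.

0.485 kg/m³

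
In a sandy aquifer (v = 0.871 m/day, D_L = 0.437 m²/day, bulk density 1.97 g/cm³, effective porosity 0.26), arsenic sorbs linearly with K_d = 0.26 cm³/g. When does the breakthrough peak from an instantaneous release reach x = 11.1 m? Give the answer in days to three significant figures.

Retardation factor R = 1 + ρ_b·K_d/n = 1 + 1.97 × 0.26/0.26 = 2.970.
Sorption retards both mechanisms: v_R = v/R = 0.2933 m/day, D_R = D/R = 0.1471 m²/day.
Peak time from v_R²t² + 2D_R t − x² = 0: t = (√(D_R² + v_R²x²) − D_R)/v_R².
√(D_R² + v_R²x²) = √(0.1471² + 0.2933² × 11.1²) = 3.259; v_R² = 0.08602.
t = (3.259 − 0.1471)/0.08602 = 36.2 days.

36.2 days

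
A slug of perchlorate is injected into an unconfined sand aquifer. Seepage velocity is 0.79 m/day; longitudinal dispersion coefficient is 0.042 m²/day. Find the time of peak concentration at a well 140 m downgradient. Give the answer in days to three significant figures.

For the 1D instantaneous-source solution, setting ∂C/∂t = 0 at fixed x gives v²t² + 2Dt − x² = 0, so t = (√(D² + v²x²) − D)/v².
√(D² + v²x²) = √(0.042² + 0.79² × 140²) = 110.6; v² = 0.6241.
t = (110.6 − 0.042)/0.6241 = 177 days (vs. the pure-advection estimate x/v = 177 d).

177 days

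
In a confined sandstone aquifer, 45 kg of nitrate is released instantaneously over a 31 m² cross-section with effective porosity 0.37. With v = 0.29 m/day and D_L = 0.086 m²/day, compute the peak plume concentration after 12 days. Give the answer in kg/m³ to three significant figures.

The peak of an instantaneous 1D plume sits at x = vt; there the Gaussian factor is 1 and C_max = M/(n_e·A·√(4πDt)), where n_e·A is the pore area the mass is dissolved in.
√(4πDt) = √(4π × 0.086 × 12) = 3.601 m, so C_max = 45/(0.37 × 31 × 3.601) = 1.09 kg/m³.

1.09 kg/m³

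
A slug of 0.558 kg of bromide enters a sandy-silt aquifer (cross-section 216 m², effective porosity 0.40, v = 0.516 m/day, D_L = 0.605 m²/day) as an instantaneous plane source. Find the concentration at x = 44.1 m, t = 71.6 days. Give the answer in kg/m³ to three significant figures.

For an instantaneous plane source, C(x,t) = M/(n_e·A·√(4πDt)) · exp(−(x−vt)²/(4Dt)), with n_e·A the pore (flow) area.
Plume center vt = 0.516 × 71.6 = 36.9456 m, so the well at 44.1 m is 7.1544 m downgradient of the peak.
√(4πDt) = 23.33 m, giving peak height M/(n_e·A·√(4πDt)) = 0.558/(0.40 × 216 × 23.33) = 0.0002768 kg/m³.
(x−vt)²/(4Dt) = (7.1544)²/(4 × 0.605 × 71.6) = 0.2954; exp(−0.2954) = 0.7442.
C = 0.0002768 × 0.7442 = 0.000206 kg/m³.

0.000206 kg/m³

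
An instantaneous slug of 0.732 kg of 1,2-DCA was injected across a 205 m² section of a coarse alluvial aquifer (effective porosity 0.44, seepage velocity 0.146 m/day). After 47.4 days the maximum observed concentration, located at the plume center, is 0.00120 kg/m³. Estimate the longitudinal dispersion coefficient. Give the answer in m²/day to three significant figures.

0.0768 m²/day

At the plume center C_max = M/(n_e·A·√(4πDt)), so D = M²/(4πt·(n_e·A·C_max)²).
n_e·A·C_max = 0.44 × 205 × 0.00120 = 0.1082 kg/m.
D = 0.732²/(4π × 47.4 × 0.1082²) = 0.0768 m²/day.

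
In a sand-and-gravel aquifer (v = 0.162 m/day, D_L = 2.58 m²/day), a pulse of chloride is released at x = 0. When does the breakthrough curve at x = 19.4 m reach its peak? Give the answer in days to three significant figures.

For the 1D instantaneous-source solution, setting ∂C/∂t = 0 at fixed x gives v²t² + 2Dt − x² = 0, so t = (√(D² + v²x²) − D)/v².
√(D² + v²x²) = √(2.58² + 0.162² × 19.4²) = 4.066; v² = 0.026244.
t = (4.066 − 2.58)/0.026244 = 56.6 days (vs. the pure-advection estimate x/v = 120 d).

56.6 days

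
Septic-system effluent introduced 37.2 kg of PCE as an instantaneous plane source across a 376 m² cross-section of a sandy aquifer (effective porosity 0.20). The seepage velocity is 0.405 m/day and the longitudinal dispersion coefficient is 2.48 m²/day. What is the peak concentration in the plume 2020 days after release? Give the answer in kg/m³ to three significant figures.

0.00197 kg/m³

The peak of an instantaneous 1D plume sits at x = vt; there the Gaussian factor is 1 and C_max = M/(n_e·A·√(4πDt)), where n_e·A is the pore area the mass is dissolved in.
√(4πDt) = √(4π × 2.48 × 2020) = 250.9 m, so C_max = 37.2/(0.20 × 376 × 250.9) = 0.00197 kg/m³.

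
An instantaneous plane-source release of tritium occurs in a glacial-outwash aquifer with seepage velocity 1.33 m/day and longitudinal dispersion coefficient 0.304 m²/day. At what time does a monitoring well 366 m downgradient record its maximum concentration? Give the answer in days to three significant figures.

275 days

For the 1D instantaneous-source solution, setting ∂C/∂t = 0 at fixed x gives v²t² + 2Dt − x² = 0, so t = (√(D² + v²x²) − D)/v².
√(D² + v²x²) = √(0.304² + 1.33² × 366²) = 486.8; v² = 1.7689.
t = (486.8 − 0.304)/1.7689 = 275 days (vs. the pure-advection estimate x/v = 275 d).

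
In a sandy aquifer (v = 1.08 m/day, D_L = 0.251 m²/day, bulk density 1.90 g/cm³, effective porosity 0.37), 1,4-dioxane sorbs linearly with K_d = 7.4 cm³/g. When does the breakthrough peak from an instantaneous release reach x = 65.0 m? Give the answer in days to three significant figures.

Retardation factor R = 1 + ρ_b·K_d/n = 1 + 1.90 × 7.4/0.37 = 39.00.
Sorption retards both mechanisms: v_R = v/R = 0.02769 m/day, D_R = D/R = 0.006436 m²/day.
Peak time from v_R²t² + 2D_R t − x² = 0: t = (√(D_R² + v_R²x²) − D_R)/v_R².
√(D_R² + v_R²x²) = √(0.006436² + 0.02769² × 65.0²) = 1.800; v_R² = 0.0007667.
t = (1.800 − 0.006436)/0.0007667 = 2340 days.

2340 days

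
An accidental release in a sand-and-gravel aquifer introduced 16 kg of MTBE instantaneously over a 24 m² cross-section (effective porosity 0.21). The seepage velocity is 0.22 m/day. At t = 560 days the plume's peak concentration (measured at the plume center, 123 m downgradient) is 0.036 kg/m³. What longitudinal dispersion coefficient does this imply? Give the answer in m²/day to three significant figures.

1.11 m²/day

At the plume center C_max = M/(n_e·A·√(4πDt)), so D = M²/(4πt·(n_e·A·C_max)²).
n_e·A·C_max = 0.21 × 24 × 0.036 = 0.1814 kg/m.
D = 16²/(4π × 560 × 0.1814²) = 1.11 m²/day.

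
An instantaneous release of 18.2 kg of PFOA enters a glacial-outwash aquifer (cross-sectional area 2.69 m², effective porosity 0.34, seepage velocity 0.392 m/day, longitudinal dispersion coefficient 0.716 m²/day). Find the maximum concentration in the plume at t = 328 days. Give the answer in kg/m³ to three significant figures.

0.366 kg/m³

The peak of an instantaneous 1D plume sits at x = vt; there the Gaussian factor is 1 and C_max = M/(n_e·A·√(4πDt)), where n_e·A is the pore area the mass is dissolved in.
√(4πDt) = √(4π × 0.716 × 328) = 54.32 m, so C_max = 18.2/(0.34 × 2.69 × 54.32) = 0.366 kg/m³.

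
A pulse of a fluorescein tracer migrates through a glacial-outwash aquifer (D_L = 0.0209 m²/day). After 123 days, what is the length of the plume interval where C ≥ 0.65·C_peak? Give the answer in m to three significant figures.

4.21 m

The plume is Gaussian with σ = √(2Dt) = √(2 × 0.0209 × 123) = 2.267 m.
C/C_peak = exp(−Δx²/(2σ²)) = 0.65 ⇒ Δx = σ·√(−2 ln 0.65) = 2.267 × 0.9282 = 2.104 m.
Width = 2Δx = 4.21 m.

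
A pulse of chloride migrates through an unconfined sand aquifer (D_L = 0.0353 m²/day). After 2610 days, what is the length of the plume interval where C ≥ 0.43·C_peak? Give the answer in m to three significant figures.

The plume is Gaussian with σ = √(2Dt) = √(2 × 0.0353 × 2610) = 13.57 m.
C/C_peak = exp(−Δx²/(2σ²)) = 0.43 ⇒ Δx = σ·√(−2 ln 0.43) = 13.57 × 1.299 = 17.63 m.
Width = 2Δx = 35.3 m.

35.3 m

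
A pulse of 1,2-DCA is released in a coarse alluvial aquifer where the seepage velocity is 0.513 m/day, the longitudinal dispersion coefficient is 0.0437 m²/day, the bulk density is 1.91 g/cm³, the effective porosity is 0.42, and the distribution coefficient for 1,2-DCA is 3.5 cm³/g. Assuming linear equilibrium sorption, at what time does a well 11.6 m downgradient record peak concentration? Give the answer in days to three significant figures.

380 days

Retardation factor R = 1 + ρ_b·K_d/n = 1 + 1.91 × 3.5/0.42 = 16.92.
Sorption retards both mechanisms: v_R = v/R = 0.03032 m/day, D_R = D/R = 0.002583 m²/day.
Peak time from v_R²t² + 2D_R t − x² = 0: t = (√(D_R² + v_R²x²) − D_R)/v_R².
√(D_R² + v_R²x²) = √(0.002583² + 0.03032² × 11.6²) = 0.3517; v_R² = 0.0009193.
t = (0.3517 − 0.002583)/0.0009193 = 380 days.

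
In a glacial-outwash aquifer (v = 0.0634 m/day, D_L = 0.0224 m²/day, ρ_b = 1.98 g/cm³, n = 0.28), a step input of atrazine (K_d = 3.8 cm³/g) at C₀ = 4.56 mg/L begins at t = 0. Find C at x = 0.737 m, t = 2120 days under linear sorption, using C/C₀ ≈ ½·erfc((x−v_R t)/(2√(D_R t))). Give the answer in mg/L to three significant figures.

4.50 mg/L

Retardation factor R = 1 + ρ_b·K_d/n = 1 + 1.98 × 3.8/0.28 = 27.87.
Sorption retards both mechanisms: v_R = v/R = 0.002275 m/day, D_R = D/R = 0.0008037 m²/day.
v_R·t = 0.002275 × 2120 = 4.823 m; 2√(D_R t) = 2.611 m; argument = (0.737 − 4.823)/2.611 = -1.565.
C = C₀ × ½·erfc(-1.565) = 4.56 × 0.9866 = 4.50 mg/L.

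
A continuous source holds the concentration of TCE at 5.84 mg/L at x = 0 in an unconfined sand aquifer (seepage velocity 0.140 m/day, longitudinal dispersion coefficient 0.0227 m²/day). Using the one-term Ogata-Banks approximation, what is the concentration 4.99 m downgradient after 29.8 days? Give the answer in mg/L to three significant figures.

For a continuous step input, C/C₀ ≈ ½·erfc((x−vt)/(2√(Dt))).
vt = 0.140 × 29.8 = 4.172 m and 2√(Dt) = 2√(0.0227 × 29.8) = 1.645 m.
Argument (x−vt)/(2√(Dt)) = (4.99 − 4.172)/1.645 = 0.4973; ½·erfc(0.4973) = 0.2409.
C = 5.84 × 0.2409 = 1.41 mg/L.

1.41 mg/L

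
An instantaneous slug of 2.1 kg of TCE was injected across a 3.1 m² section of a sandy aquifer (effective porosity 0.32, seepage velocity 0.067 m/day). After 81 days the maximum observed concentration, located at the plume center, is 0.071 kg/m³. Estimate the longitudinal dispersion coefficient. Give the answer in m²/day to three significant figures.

0.873 m²/day

At the plume center C_max = M/(n_e·A·√(4πDt)), so D = M²/(4πt·(n_e·A·C_max)²).
n_e·A·C_max = 0.32 × 3.1 × 0.071 = 0.07043 kg/m.
D = 2.1²/(4π × 81 × 0.07043²) = 0.873 m²/day.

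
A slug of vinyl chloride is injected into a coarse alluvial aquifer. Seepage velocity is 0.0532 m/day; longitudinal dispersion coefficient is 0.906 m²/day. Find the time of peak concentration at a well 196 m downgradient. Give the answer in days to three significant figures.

For the 1D instantaneous-source solution, setting ∂C/∂t = 0 at fixed x gives v²t² + 2Dt − x² = 0, so t = (√(D² + v²x²) − D)/v².
√(D² + v²x²) = √(0.906² + 0.0532² × 196²) = 10.47; v² = 0.00283024.
t = (10.47 − 0.906)/0.00283024 = 3380 days (vs. the pure-advection estimate x/v = 3680 d).

3380 days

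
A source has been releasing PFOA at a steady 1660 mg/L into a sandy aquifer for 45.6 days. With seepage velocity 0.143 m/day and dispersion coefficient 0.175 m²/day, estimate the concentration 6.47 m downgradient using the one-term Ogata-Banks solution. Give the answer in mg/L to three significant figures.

For a continuous step input, C/C₀ ≈ ½·erfc((x−vt)/(2√(Dt))).
vt = 0.143 × 45.6 = 6.5208 m and 2√(Dt) = 2√(0.175 × 45.6) = 5.650 m.
Argument (x−vt)/(2√(Dt)) = (6.47 − 6.5208)/5.650 = -0.008991; ½·erfc(-0.008991) = 0.5051.
C = 1660 × 0.5051 = 838 mg/L.

838 mg/L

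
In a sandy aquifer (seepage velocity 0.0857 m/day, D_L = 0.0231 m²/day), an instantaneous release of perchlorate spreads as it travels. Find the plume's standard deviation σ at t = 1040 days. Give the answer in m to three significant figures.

6.93 m

Dispersive spreading gives a Gaussian with σ² = 2Dt; advection only shifts the center.
σ = √(2 × 0.0231 × 1040) = 6.93 m.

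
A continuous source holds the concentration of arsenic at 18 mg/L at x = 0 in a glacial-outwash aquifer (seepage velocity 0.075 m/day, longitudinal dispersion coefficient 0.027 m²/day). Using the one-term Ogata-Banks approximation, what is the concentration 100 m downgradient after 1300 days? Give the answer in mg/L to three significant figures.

6.89 mg/L

For a continuous step input, C/C₀ ≈ ½·erfc((x−vt)/(2√(Dt))).
vt = 0.075 × 1300 = 97.5 m and 2√(Dt) = 2√(0.027 × 1300) = 11.85 m.
Argument (x−vt)/(2√(Dt)) = (100 − 97.5)/11.85 = 0.2110; ½·erfc(0.2110) = 0.3827.
C = 18 × 0.3827 = 6.89 mg/L.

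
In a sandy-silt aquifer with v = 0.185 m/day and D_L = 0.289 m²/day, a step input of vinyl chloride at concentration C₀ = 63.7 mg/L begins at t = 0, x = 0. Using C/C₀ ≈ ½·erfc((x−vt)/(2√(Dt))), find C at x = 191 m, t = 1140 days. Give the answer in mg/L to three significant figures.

49.7 mg/L

For a continuous step input, C/C₀ ≈ ½·erfc((x−vt)/(2√(Dt))).
vt = 0.185 × 1140 = 210.9 m and 2√(Dt) = 2√(0.289 × 1140) = 36.30 m.
Argument (x−vt)/(2√(Dt)) = (191 − 210.9)/36.30 = -0.5482; ½·erfc(-0.5482) = 0.7809.
C = 63.7 × 0.7809 = 49.7 mg/L.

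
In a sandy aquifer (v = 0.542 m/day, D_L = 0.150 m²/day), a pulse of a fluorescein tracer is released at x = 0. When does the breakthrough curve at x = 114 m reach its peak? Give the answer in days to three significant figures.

For the 1D instantaneous-source solution, setting ∂C/∂t = 0 at fixed x gives v²t² + 2Dt − x² = 0, so t = (√(D² + v²x²) − D)/v².
√(D² + v²x²) = √(0.150² + 0.542² × 114²) = 61.79; v² = 0.293764.
t = (61.79 − 0.150)/0.293764 = 210 days (vs. the pure-advection estimate x/v = 210 d).

210 days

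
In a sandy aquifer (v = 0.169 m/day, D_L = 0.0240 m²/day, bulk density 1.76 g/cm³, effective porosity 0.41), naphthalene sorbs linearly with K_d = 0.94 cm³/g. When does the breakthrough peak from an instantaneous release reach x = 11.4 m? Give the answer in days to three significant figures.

335 days

Retardation factor R = 1 + ρ_b·K_d/n = 1 + 1.76 × 0.94/0.41 = 5.035.
Sorption retards both mechanisms: v_R = v/R = 0.03357 m/day, D_R = D/R = 0.004767 m²/day.
Peak time from v_R²t² + 2D_R t − x² = 0: t = (√(D_R² + v_R²x²) − D_R)/v_R².
√(D_R² + v_R²x²) = √(0.004767² + 0.03357² × 11.4²) = 0.3827; v_R² = 0.001127.
t = (0.3827 − 0.004767)/0.001127 = 335 days.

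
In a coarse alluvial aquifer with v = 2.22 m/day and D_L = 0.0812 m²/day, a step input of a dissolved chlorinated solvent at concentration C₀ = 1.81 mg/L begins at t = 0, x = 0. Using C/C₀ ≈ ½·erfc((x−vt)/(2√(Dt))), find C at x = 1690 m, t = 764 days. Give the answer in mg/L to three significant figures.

1.28 mg/L

For a continuous step input, C/C₀ ≈ ½·erfc((x−vt)/(2√(Dt))).
vt = 2.22 × 764 = 1696.08 m and 2√(Dt) = 2√(0.0812 × 764) = 15.75 m.
Argument (x−vt)/(2√(Dt)) = (1690 − 1696.08)/15.75 = -0.3860; ½·erfc(-0.3860) = 0.7074.
C = 1.81 × 0.7074 = 1.28 mg/L.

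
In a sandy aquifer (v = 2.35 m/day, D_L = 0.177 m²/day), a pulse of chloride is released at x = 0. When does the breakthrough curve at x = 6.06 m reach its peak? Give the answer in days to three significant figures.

For the 1D instantaneous-source solution, setting ∂C/∂t = 0 at fixed x gives v²t² + 2Dt − x² = 0, so t = (√(D² + v²x²) − D)/v².
√(D² + v²x²) = √(0.177² + 2.35² × 6.06²) = 14.24; v² = 5.5225.
t = (14.24 − 0.177)/5.5225 = 2.55 days (vs. the pure-advection estimate x/v = 2.58 d).

2.55 days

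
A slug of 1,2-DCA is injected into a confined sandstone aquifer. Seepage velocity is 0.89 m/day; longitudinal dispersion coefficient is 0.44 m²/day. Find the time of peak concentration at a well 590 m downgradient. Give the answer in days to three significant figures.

For the 1D instantaneous-source solution, setting ∂C/∂t = 0 at fixed x gives v²t² + 2Dt − x² = 0, so t = (√(D² + v²x²) − D)/v².
√(D² + v²x²) = √(0.44² + 0.89² × 590²) = 525.1; v² = 0.7921.
t = (525.1 − 0.44)/0.7921 = 662 days (vs. the pure-advection estimate x/v = 663 d).

662 days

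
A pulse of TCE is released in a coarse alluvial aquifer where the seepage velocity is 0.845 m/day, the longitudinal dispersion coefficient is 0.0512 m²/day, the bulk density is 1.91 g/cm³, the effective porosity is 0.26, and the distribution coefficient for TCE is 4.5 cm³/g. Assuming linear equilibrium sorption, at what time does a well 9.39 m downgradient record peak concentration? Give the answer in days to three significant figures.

376 days

Retardation factor R = 1 + ρ_b·K_d/n = 1 + 1.91 × 4.5/0.26 = 34.06.
Sorption retards both mechanisms: v_R = v/R = 0.02481 m/day, D_R = D/R = 0.001503 m²/day.
Peak time from v_R²t² + 2D_R t − x² = 0: t = (√(D_R² + v_R²x²) − D_R)/v_R².
√(D_R² + v_R²x²) = √(0.001503² + 0.02481² × 9.39²) = 0.2330; v_R² = 0.0006155.
t = (0.2330 − 0.001503)/0.0006155 = 376 days.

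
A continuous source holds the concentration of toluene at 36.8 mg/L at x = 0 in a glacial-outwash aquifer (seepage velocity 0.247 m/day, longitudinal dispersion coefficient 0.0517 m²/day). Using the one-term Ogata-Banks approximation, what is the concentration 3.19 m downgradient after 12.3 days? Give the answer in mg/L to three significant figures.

16.4 mg/L

For a continuous step input, C/C₀ ≈ ½·erfc((x−vt)/(2√(Dt))).
vt = 0.247 × 12.3 = 3.0381 m and 2√(Dt) = 2√(0.0517 × 12.3) = 1.595 m.
Argument (x−vt)/(2√(Dt)) = (3.19 − 3.0381)/1.595 = 0.09524; ½·erfc(0.09524) = 0.4464.
C = 36.8 × 0.4464 = 16.4 mg/L.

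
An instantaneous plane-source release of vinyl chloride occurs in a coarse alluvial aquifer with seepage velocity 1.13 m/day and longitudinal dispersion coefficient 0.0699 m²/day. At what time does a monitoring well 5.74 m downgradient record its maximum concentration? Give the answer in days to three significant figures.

For the 1D instantaneous-source solution, setting ∂C/∂t = 0 at fixed x gives v²t² + 2Dt − x² = 0, so t = (√(D² + v²x²) − D)/v².
√(D² + v²x²) = √(0.0699² + 1.13² × 5.74²) = 6.487; v² = 1.2769.
t = (6.487 − 0.0699)/1.2769 = 5.03 days (vs. the pure-advection estimate x/v = 5.08 d).

5.03 days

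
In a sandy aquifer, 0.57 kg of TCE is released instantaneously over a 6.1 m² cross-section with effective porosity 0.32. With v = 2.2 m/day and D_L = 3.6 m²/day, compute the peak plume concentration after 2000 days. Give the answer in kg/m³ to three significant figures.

0.000971 kg/m³

The peak of an instantaneous 1D plume sits at x = vt; there the Gaussian factor is 1 and C_max = M/(n_e·A·√(4πDt)), where n_e·A is the pore area the mass is dissolved in.
√(4πDt) = √(4π × 3.6 × 2000) = 300.8 m, so C_max = 0.57/(0.32 × 6.1 × 300.8) = 0.000971 kg/m³.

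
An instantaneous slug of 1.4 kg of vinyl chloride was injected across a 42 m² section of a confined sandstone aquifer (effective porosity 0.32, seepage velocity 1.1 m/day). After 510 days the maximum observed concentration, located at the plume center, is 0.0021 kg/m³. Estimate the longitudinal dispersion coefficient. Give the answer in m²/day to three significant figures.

At the plume center C_max = M/(n_e·A·√(4πDt)), so D = M²/(4πt·(n_e·A·C_max)²).
n_e·A·C_max = 0.32 × 42 × 0.0021 = 0.02822 kg/m.
D = 1.4²/(4π × 510 × 0.02822²) = 0.384 m²/day.

0.384 m²/day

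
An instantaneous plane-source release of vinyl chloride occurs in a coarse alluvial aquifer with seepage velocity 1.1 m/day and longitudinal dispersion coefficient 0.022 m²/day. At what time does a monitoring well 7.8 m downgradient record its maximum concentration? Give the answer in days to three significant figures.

7.07 days

For the 1D instantaneous-source solution, setting ∂C/∂t = 0 at fixed x gives v²t² + 2Dt − x² = 0, so t = (√(D² + v²x²) − D)/v².
√(D² + v²x²) = √(0.022² + 1.1² × 7.8²) = 8.580; v² = 1.21.
t = (8.580 − 0.022)/1.21 = 7.07 days (vs. the pure-advection estimate x/v = 7.09 d).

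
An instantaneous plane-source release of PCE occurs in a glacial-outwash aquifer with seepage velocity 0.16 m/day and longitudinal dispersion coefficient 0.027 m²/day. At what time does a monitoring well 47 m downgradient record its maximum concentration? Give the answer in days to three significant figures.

For the 1D instantaneous-source solution, setting ∂C/∂t = 0 at fixed x gives v²t² + 2Dt − x² = 0, so t = (√(D² + v²x²) − D)/v².
√(D² + v²x²) = √(0.027² + 0.16² × 47²) = 7.520; v² = 0.0256.
t = (7.520 − 0.027)/0.0256 = 293 days (vs. the pure-advection estimate x/v = 294 d).

293 days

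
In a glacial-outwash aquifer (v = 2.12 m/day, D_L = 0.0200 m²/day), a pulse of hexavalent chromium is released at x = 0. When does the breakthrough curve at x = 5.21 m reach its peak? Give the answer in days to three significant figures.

For the 1D instantaneous-source solution, setting ∂C/∂t = 0 at fixed x gives v²t² + 2Dt − x² = 0, so t = (√(D² + v²x²) − D)/v².
√(D² + v²x²) = √(0.0200² + 2.12² × 5.21²) = 11.05; v² = 4.4944.
t = (11.05 − 0.0200)/4.4944 = 2.45 days (vs. the pure-advection estimate x/v = 2.46 d).

2.45 days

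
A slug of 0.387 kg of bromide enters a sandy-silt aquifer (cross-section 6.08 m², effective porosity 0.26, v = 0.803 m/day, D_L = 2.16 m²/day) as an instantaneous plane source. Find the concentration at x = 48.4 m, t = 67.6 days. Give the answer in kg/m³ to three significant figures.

0.00539 kg/m³

For an instantaneous plane source, C(x,t) = M/(n_e·A·√(4πDt)) · exp(−(x−vt)²/(4Dt)), with n_e·A the pore (flow) area.
Plume center vt = 0.803 × 67.6 = 54.2828 m, so the well at 48.4 m is 5.8828 m upgradient of the peak.
√(4πDt) = 42.84 m, giving peak height M/(n_e·A·√(4πDt)) = 0.387/(0.26 × 6.08 × 42.84) = 0.005715 kg/m³.
(x−vt)²/(4Dt) = (-5.8828)²/(4 × 2.16 × 67.6) = 0.05925; exp(−0.05925) = 0.9425.
C = 0.005715 × 0.9425 = 0.00539 kg/m³.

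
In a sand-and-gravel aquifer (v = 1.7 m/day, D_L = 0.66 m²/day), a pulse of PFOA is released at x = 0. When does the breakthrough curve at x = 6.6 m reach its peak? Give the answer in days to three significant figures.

For the 1D instantaneous-source solution, setting ∂C/∂t = 0 at fixed x gives v²t² + 2Dt − x² = 0, so t = (√(D² + v²x²) − D)/v².
√(D² + v²x²) = √(0.66² + 1.7² × 6.6²) = 11.24; v² = 2.89.
t = (11.24 − 0.66)/2.89 = 3.66 days (vs. the pure-advection estimate x/v = 3.88 d).

3.66 days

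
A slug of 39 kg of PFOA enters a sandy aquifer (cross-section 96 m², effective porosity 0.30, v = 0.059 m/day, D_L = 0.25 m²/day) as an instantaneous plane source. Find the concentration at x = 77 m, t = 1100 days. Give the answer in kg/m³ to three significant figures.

0.0202 kg/m³

For an instantaneous plane source, C(x,t) = M/(n_e·A·√(4πDt)) · exp(−(x−vt)²/(4Dt)), with n_e·A the pore (flow) area.
Plume center vt = 0.059 × 1100 = 64.9 m, so the well at 77 m is 12.1 m downgradient of the peak.
√(4πDt) = 58.79 m, giving peak height M/(n_e·A·√(4πDt)) = 39/(0.30 × 96 × 58.79) = 0.02303 kg/m³.
(x−vt)²/(4Dt) = (12.1)²/(4 × 0.25 × 1100) = 0.1331; exp(−0.1331) = 0.8754.
C = 0.02303 × 0.8754 = 0.0202 kg/m³.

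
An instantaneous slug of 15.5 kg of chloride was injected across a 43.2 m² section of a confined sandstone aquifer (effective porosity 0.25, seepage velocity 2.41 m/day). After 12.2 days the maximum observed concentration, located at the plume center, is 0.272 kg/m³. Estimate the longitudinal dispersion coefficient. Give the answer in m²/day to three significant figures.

At the plume center C_max = M/(n_e·A·√(4πDt)), so D = M²/(4πt·(n_e·A·C_max)²).
n_e·A·C_max = 0.25 × 43.2 × 0.272 = 2.938 kg/m.
D = 15.5²/(4π × 12.2 × 2.938²) = 0.182 m²/day.

0.182 m²/day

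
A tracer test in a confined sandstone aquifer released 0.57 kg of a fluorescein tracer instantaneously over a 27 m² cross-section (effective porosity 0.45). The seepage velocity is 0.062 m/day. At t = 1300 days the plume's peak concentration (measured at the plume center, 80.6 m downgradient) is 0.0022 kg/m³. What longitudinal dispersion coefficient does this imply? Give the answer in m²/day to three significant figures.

At the plume center C_max = M/(n_e·A·√(4πDt)), so D = M²/(4πt·(n_e·A·C_max)²).
n_e·A·C_max = 0.45 × 27 × 0.0022 = 0.02673 kg/m.
D = 0.57²/(4π × 1300 × 0.02673²) = 0.0278 m²/day.

0.0278 m²/day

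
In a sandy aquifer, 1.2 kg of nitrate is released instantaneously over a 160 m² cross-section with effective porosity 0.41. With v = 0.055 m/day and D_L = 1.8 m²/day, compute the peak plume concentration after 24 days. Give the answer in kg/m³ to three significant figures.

0.000785 kg/m³

The peak of an instantaneous 1D plume sits at x = vt; there the Gaussian factor is 1 and C_max = M/(n_e·A·√(4πDt)), where n_e·A is the pore area the mass is dissolved in.
√(4πDt) = √(4π × 1.8 × 24) = 23.30 m, so C_max = 1.2/(0.41 × 160 × 23.30) = 0.000785 kg/m³.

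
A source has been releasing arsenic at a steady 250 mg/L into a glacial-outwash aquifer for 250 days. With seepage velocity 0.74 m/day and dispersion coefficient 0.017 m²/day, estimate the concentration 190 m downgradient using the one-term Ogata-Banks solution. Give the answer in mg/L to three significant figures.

For a continuous step input, C/C₀ ≈ ½·erfc((x−vt)/(2√(Dt))).
vt = 0.74 × 250 = 185 m and 2√(Dt) = 2√(0.017 × 250) = 4.123 m.
Argument (x−vt)/(2√(Dt)) = (190 − 185)/4.123 = 1.213; ½·erfc(1.213) = 0.04313.
C = 250 × 0.04313 = 10.8 mg/L.

10.8 mg/L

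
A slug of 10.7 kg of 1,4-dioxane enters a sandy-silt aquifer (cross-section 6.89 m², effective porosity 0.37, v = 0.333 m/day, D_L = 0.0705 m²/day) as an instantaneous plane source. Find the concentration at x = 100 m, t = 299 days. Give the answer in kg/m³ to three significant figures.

For an instantaneous plane source, C(x,t) = M/(n_e·A·√(4πDt)) · exp(−(x−vt)²/(4Dt)), with n_e·A the pore (flow) area.
Plume center vt = 0.333 × 299 = 99.567 m, so the well at 100 m is 0.433 m downgradient of the peak.
√(4πDt) = 16.28 m, giving peak height M/(n_e·A·√(4πDt)) = 10.7/(0.37 × 6.89 × 16.28) = 0.2578 kg/m³.
(x−vt)²/(4Dt) = (0.433)²/(4 × 0.0705 × 299) = 0.002224; exp(−0.002224) = 0.9978.
C = 0.2578 × 0.9978 = 0.257 kg/m³.

0.257 kg/m³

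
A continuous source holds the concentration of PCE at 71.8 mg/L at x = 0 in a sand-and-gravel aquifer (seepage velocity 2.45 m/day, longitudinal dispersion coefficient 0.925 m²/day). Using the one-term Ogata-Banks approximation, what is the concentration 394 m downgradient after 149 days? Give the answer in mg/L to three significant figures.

For a continuous step input, C/C₀ ≈ ½·erfc((x−vt)/(2√(Dt))).
vt = 2.45 × 149 = 365.05 m and 2√(Dt) = 2√(0.925 × 149) = 23.48 m.
Argument (x−vt)/(2√(Dt)) = (394 − 365.05)/23.48 = 1.233; ½·erfc(1.233) = 0.04060.
C = 71.8 × 0.04060 = 2.92 mg/L.

2.92 mg/L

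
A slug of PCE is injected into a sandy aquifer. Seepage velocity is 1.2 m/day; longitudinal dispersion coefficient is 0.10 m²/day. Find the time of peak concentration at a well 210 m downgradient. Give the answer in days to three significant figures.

175 days

For the 1D instantaneous-source solution, setting ∂C/∂t = 0 at fixed x gives v²t² + 2Dt − x² = 0, so t = (√(D² + v²x²) − D)/v².
√(D² + v²x²) = √(0.10² + 1.2² × 210²) = 252.0; v² = 1.44.
t = (252.0 − 0.10)/1.44 = 175 days (vs. the pure-advection estimate x/v = 175 d).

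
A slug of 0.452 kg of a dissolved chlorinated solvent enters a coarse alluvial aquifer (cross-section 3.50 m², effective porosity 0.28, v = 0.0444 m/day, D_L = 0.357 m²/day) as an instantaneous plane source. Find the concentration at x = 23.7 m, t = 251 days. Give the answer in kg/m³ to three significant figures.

0.00885 kg/m³

For an instantaneous plane source, C(x,t) = M/(n_e·A·√(4πDt)) · exp(−(x−vt)²/(4Dt)), with n_e·A the pore (flow) area.
Plume center vt = 0.0444 × 251 = 11.1444 m, so the well at 23.7 m is 12.5556 m downgradient of the peak.
√(4πDt) = 33.56 m, giving peak height M/(n_e·A·√(4πDt)) = 0.452/(0.28 × 3.50 × 33.56) = 0.01374 kg/m³.
(x−vt)²/(4Dt) = (12.5556)²/(4 × 0.357 × 251) = 0.4398; exp(−0.4398) = 0.6442.
C = 0.01374 × 0.6442 = 0.00885 kg/m³.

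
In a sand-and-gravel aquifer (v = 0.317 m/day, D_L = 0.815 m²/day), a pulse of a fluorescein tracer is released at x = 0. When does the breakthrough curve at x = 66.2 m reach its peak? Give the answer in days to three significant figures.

For the 1D instantaneous-source solution, setting ∂C/∂t = 0 at fixed x gives v²t² + 2Dt − x² = 0, so t = (√(D² + v²x²) − D)/v².
√(D² + v²x²) = √(0.815² + 0.317² × 66.2²) = 21.00; v² = 0.100489.
t = (21.00 − 0.815)/0.100489 = 201 days (vs. the pure-advection estimate x/v = 209 d).

201 days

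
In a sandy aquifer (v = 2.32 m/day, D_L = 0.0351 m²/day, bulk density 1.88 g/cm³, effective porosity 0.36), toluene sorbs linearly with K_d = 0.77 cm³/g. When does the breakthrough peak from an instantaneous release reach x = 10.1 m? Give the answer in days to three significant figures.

21.8 days

Retardation factor R = 1 + ρ_b·K_d/n = 1 + 1.88 × 0.77/0.36 = 5.021.
Sorption retards both mechanisms: v_R = v/R = 0.4621 m/day, D_R = D/R = 0.006991 m²/day.
Peak time from v_R²t² + 2D_R t − x² = 0: t = (√(D_R² + v_R²x²) − D_R)/v_R².
√(D_R² + v_R²x²) = √(0.006991² + 0.4621² × 10.1²) = 4.667; v_R² = 0.2135.
t = (4.667 − 0.006991)/0.2135 = 21.8 days.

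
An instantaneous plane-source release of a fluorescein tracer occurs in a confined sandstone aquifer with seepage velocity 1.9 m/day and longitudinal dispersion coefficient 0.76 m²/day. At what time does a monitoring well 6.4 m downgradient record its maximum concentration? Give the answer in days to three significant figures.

3.16 days

For the 1D instantaneous-source solution, setting ∂C/∂t = 0 at fixed x gives v²t² + 2Dt − x² = 0, so t = (√(D² + v²x²) − D)/v².
√(D² + v²x²) = √(0.76² + 1.9² × 6.4²) = 12.18; v² = 3.61.
t = (12.18 − 0.76)/3.61 = 3.16 days (vs. the pure-advection estimate x/v = 3.37 d).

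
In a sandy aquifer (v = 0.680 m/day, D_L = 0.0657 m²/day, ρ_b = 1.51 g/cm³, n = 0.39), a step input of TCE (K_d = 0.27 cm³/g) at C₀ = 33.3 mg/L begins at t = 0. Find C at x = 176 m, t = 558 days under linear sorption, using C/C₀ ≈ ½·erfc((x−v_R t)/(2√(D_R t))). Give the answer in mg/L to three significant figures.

Retardation factor R = 1 + ρ_b·K_d/n = 1 + 1.51 × 0.27/0.39 = 2.045.
Sorption retards both mechanisms: v_R = v/R = 0.3325 m/day, D_R = D/R = 0.03213 m²/day.
v_R·t = 0.3325 × 558 = 185.535 m; 2√(D_R t) = 8.468 m; argument = (176 − 185.535)/8.468 = -1.126.
C = C₀ × ½·erfc(-1.126) = 33.3 × 0.9444 = 31.4 mg/L.

31.4 mg/L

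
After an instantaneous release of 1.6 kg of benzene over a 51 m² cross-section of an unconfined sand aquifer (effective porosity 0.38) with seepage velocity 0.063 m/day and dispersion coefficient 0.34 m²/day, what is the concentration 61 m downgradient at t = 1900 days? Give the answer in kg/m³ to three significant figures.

For an instantaneous plane source, C(x,t) = M/(n_e·A·√(4πDt)) · exp(−(x−vt)²/(4Dt)), with n_e·A the pore (flow) area.
Plume center vt = 0.063 × 1900 = 119.7 m, so the well at 61 m is 58.7 m upgradient of the peak.
√(4πDt) = 90.10 m, giving peak height M/(n_e·A·√(4πDt)) = 1.6/(0.38 × 51 × 90.10) = 0.0009163 kg/m³.
(x−vt)²/(4Dt) = (-58.7)²/(4 × 0.34 × 1900) = 1.333; exp(−1.333) = 0.2637.
C = 0.0009163 × 0.2637 = 0.000242 kg/m³.

0.000242 kg/m³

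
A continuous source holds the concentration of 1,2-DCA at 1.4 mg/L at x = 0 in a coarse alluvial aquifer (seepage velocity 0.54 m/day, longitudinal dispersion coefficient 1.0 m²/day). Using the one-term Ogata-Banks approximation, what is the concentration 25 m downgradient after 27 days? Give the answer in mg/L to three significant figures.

For a continuous step input, C/C₀ ≈ ½·erfc((x−vt)/(2√(Dt))).
vt = 0.54 × 27 = 14.58 m and 2√(Dt) = 2√(1.0 × 27) = 10.39 m.
Argument (x−vt)/(2√(Dt)) = (25 − 14.58)/10.39 = 1.003; ½·erfc(1.003) = 0.07803.
C = 1.4 × 0.07803 = 0.109 mg/L.

0.109 mg/L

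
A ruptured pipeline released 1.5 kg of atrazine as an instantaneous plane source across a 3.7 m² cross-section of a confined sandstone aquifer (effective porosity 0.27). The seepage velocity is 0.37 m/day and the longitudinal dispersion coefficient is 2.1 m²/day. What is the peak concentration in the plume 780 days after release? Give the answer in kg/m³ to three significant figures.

0.0105 kg/m³

The peak of an instantaneous 1D plume sits at x = vt; there the Gaussian factor is 1 and C_max = M/(n_e·A·√(4πDt)), where n_e·A is the pore area the mass is dissolved in.
√(4πDt) = √(4π × 2.1 × 780) = 143.5 m, so C_max = 1.5/(0.27 × 3.7 × 143.5) = 0.0105 kg/m³.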